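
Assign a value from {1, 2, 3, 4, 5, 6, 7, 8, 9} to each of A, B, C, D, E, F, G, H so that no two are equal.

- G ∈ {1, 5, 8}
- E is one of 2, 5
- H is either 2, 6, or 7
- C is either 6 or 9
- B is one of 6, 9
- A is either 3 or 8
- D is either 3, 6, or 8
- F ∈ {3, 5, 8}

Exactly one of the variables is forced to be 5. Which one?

F

The 8 variables draw from only 8 values {1, 2, 3, 5, 6, 7, 8, 9}, so each is used; only G can be 1, hence G = 1.
The 7 still-open variables together cover exactly {2, 3, 5, 6, 7, 8, 9} — 7 values for 7 variables — and 7 appears only in H's list, so H = 7.
Among the 6 still-open variables, 2 fits only E (and all 6 values in {2, 3, 5, 6, 8, 9} must be used), so E = 2.
Among the 5 still-open variables, 5 fits only F (and all 5 values in {3, 5, 6, 8, 9} must be used), so F = 5.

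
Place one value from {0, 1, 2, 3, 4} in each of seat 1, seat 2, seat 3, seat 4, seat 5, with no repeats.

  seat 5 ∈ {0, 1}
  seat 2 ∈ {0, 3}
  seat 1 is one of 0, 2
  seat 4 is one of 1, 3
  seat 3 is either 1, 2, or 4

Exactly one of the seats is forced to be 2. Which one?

seat 1

The 5 variables draw from only 5 values {0, 1, 2, 3, 4}, so each is used; only seat 3 can be 4, hence seat 3 = 4.
The 4 still-open variables draw from only 4 values {0, 1, 2, 3}, so each is used; only seat 1 can be 2, hence seat 1 = 2.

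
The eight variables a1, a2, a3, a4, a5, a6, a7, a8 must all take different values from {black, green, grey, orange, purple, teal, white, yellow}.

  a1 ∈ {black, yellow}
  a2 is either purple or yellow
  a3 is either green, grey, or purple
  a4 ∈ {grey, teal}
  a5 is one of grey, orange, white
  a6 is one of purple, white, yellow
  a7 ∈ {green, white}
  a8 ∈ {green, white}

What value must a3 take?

The 8 variables draw from only 8 values {black, green, grey, orange, purple, teal, white, yellow}, so each is used; only a1 can be black, hence a1 = black.
The 7 still-open variables draw from only 7 values {green, grey, orange, purple, teal, white, yellow}, so each is used; only a5 can be orange, hence a5 = orange.
Among the 6 still-open variables, teal fits only a4 (and all 6 values in {green, grey, purple, teal, white, yellow} must be used), so a4 = teal.
The 5 still-open variables together cover exactly {green, grey, purple, white, yellow} — 5 values for 5 variables — and grey appears only in a3's list, so a3 = grey.

grey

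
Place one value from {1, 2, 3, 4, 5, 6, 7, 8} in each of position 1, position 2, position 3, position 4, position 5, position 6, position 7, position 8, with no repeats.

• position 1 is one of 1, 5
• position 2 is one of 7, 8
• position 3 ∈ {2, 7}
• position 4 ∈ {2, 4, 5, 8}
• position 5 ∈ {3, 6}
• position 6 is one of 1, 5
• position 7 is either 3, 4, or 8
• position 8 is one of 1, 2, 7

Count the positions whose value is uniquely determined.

4

The 8 variables together cover exactly {1, 2, 3, 4, 5, 6, 7, 8} — 8 values for 8 variables — and 6 appears only in position 5's list, so position 5 = 6.
The 7 still-open variables together cover exactly {1, 2, 3, 4, 5, 7, 8} — 7 values for 7 variables — and 3 appears only in position 7's list, so position 7 = 3.
Among the 6 still-open variables, 4 fits only position 4 (and all 6 values in {1, 2, 4, 5, 7, 8} must be used), so position 4 = 4.
Among the 5 still-open variables, 8 fits only position 2 (and all 5 values in {1, 2, 5, 7, 8} must be used), so position 2 = 8.
The 2 variables position 1 and position 6 are confined to {1, 5}, which locks those values in; drop them from position 8.
Determined: position 2=8, position 4=4, position 5=6, position 7=3. The other positions each still have more than one consistent value. That makes 4.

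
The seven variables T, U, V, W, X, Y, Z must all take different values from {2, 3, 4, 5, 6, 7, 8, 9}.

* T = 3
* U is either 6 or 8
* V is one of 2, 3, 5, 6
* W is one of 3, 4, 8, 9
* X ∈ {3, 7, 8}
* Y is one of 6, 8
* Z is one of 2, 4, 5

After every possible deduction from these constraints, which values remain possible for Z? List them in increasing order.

2, 4, 5

T must be 3 (only option left). Eliminate 3 elsewhere: V, W, X.
U and Y between them cover only {6, 8} — a naked pair. Remove those values from V, W, X.
X's domain is down to {7}, so X = 7.
No further eliminations apply; Z can still be any of 2, 4, 5.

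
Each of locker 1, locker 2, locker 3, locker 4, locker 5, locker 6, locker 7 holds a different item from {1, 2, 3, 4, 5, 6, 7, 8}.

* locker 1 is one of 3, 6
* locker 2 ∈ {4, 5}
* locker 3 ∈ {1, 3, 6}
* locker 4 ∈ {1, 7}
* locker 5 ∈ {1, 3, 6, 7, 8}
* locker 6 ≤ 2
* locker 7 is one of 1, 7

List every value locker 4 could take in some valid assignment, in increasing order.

locker 4 and locker 7 share exactly the 2 values {1, 7}; by pigeonhole those values go to them, so strike 1, 7 from locker 3, locker 5, locker 6.
That leaves locker 6 = 2.
locker 1 and locker 3 between them cover only {3, 6} — a naked pair. Remove those values from locker 5.
locker 5 has just one choice, so locker 5 = 8.
No further eliminations apply; locker 4 can still be any of 1, 7.

1, 7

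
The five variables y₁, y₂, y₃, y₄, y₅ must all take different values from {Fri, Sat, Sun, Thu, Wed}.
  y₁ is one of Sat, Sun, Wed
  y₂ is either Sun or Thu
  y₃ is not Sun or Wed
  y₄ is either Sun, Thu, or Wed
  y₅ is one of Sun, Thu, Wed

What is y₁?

Sat

Among the 5 variables, Fri fits only y₃ (and all 5 values in {Fri, Sat, Sun, Thu, Wed} must be used), so y₃ = Fri.
The 4 still-open variables together cover exactly {Sat, Sun, Thu, Wed} — 4 values for 4 variables — and Sat appears only in y₁'s list, so y₁ = Sat.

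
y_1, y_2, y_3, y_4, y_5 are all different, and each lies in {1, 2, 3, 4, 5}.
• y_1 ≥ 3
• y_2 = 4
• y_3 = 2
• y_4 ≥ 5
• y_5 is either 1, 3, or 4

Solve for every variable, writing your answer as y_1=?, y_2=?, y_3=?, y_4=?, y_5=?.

y_1=3, y_2=4, y_3=2, y_4=5, y_5=1

y_2 has just one choice, so y_2 = 4. Eliminate 4 elsewhere: y_1, y_5.
That leaves y_3 = 2.
y_4 must be 5 (only option left). Strike 5 from y_1.
y_1 has just one choice, so y_1 = 3. Remove 3 from y_5.
y_5 has just one choice, so y_5 = 1.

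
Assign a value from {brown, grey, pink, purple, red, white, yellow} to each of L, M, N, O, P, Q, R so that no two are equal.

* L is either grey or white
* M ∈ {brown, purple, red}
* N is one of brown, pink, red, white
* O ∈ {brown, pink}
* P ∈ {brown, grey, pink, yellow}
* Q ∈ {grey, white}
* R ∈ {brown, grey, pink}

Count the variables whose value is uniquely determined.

The 7 variables draw from only 7 values {brown, grey, pink, purple, red, white, yellow}, so each is used; only M can be purple, hence M = purple.
Among the 6 still-open variables, red fits only N (and all 6 values in {brown, grey, pink, red, white, yellow} must be used), so N = red.
The 5 still-open variables draw from only 5 values {brown, grey, pink, white, yellow}, so each is used; only P can be yellow, hence P = yellow.
L and Q between them cover only {grey, white} — a naked pair. Remove those values from R.
Determined: M=purple, N=red, P=yellow. The other variables each still have more than one consistent value. That makes 3.

3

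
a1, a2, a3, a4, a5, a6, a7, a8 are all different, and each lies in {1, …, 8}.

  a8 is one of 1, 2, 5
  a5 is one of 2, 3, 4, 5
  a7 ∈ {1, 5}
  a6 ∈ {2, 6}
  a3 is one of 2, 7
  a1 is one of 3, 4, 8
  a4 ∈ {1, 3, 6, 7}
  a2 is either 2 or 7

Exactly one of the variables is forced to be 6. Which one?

a6

Among the 8 variables, 8 fits only a1 (and all 8 values in {1, 2, 3, 4, 5, 6, 7, 8} must be used), so a1 = 8.
The 7 still-open variables draw from only 7 values {1, 2, 3, 4, 5, 6, 7}, so each is used; only a5 can be 4, hence a5 = 4.
The 6 still-open variables draw from only 6 values {1, 2, 3, 5, 6, 7}, so each is used; only a4 can be 3, hence a4 = 3.
The 5 still-open variables draw from only 5 values {1, 2, 5, 6, 7}, so each is used; only a6 can be 6, hence a6 = 6.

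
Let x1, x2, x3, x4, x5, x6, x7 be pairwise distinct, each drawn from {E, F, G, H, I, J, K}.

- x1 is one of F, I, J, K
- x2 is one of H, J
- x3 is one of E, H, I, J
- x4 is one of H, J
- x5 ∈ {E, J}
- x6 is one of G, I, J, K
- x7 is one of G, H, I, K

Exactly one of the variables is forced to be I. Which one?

x3

The 7 variables together cover exactly {E, F, G, H, I, J, K} — 7 values for 7 variables — and F appears only in x1's list, so x1 = F.
The 2 variables x2 and x4 are confined to {H, J}, which locks those values in; drop them from x3, x5, x6, x7.
x5 has just one choice, so x5 = E. Remove E from x3.
So I goes to x3.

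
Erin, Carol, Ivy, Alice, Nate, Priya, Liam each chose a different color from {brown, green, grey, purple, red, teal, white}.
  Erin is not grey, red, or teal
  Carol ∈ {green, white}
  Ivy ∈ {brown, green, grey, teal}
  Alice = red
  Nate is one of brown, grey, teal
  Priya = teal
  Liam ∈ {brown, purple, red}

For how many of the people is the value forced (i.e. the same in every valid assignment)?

Alice must be red (only option left). Strike red from Liam.
That leaves Priya = teal. Eliminate teal elsewhere: Ivy, Nate.
Determined: Alice=red, Priya=teal. The other people each still have more than one consistent value. That makes 2.

2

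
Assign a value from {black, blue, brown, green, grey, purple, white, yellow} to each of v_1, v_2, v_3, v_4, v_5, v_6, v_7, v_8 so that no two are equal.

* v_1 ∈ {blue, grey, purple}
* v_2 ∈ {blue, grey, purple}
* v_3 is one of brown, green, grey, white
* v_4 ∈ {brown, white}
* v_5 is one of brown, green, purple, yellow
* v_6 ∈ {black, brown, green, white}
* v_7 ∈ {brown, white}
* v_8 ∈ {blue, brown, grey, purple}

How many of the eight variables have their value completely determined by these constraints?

3

The 8 variables together cover exactly {black, blue, brown, green, grey, purple, white, yellow} — 8 values for 8 variables — and black appears only in v_6's list, so v_6 = black.
Among the 7 still-open variables, yellow fits only v_5 (and all 7 values in {blue, brown, green, grey, purple, white, yellow} must be used), so v_5 = yellow.
The 6 still-open variables draw from only 6 values {blue, brown, green, grey, purple, white}, so each is used; only v_3 can be green, hence v_3 = green.
v_4 and v_7 between them cover only {brown, white} — a naked pair. Remove those values from v_8.
Determined: v_3=green, v_5=yellow, v_6=black. The other variables each still have more than one consistent value. That makes 3.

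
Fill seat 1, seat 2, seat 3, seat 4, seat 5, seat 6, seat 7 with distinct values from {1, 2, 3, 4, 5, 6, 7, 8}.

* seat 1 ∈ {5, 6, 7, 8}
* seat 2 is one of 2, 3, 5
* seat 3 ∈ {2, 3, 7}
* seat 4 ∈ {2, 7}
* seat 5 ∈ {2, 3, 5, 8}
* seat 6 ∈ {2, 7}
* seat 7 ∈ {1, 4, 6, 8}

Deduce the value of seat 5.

8

The 2 variables seat 4 and seat 6 are confined to {2, 7}, which locks those values in; drop them from seat 1, seat 2, seat 3, seat 5.
seat 3's domain is down to {3}, so seat 3 = 3. Strike 3 from seat 2, seat 5.
seat 2's domain is down to {5}, so seat 2 = 5. Strike 5 from seat 1, seat 5.
So seat 5 = 8.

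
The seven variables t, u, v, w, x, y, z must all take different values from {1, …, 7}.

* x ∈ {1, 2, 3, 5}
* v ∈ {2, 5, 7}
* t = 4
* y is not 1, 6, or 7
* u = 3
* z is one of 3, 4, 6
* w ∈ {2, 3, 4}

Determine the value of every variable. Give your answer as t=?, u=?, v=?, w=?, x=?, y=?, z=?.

t's domain is down to {4}, so t = 4. Eliminate 4 elsewhere: w, y, z.
u must be 3 (only option left). So w, x, y, z can't be 3.
w must be 2 (only option left). Eliminate 2 elsewhere: v, x, y.
y must be 5 (only option left). Strike 5 from v, x.
z has just one choice, so z = 6.
That leaves v = 7.
x's domain is down to {1}, so x = 1.

t=4, u=3, v=7, w=2, x=1, y=5, z=6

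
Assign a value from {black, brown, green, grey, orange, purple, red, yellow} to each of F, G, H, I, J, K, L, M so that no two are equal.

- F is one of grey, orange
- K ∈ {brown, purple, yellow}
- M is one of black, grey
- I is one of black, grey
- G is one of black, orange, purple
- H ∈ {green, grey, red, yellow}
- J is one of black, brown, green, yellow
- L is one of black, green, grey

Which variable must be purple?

G

The 8 variables draw from only 8 values {black, brown, green, grey, orange, purple, red, yellow}, so each is used; only H can be red, hence H = red.
I and M between them cover only {black, grey} — a naked pair. Remove those values from F, G, J, L.
F must be orange (only option left). Remove orange from G.
So purple goes to G.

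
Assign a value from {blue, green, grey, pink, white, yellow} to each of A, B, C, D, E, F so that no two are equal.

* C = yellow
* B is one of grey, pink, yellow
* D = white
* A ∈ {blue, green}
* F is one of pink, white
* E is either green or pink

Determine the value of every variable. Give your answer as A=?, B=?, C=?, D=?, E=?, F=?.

C has just one choice, so C = yellow. Strike yellow from B.
D must be white (only option left). Remove white from F.
That leaves F = pink. Strike pink from B, E.
That leaves B = grey.
E must be green (only option left). Remove green from A.
That leaves A = blue.

A=blue, B=grey, C=yellow, D=white, E=green, F=pink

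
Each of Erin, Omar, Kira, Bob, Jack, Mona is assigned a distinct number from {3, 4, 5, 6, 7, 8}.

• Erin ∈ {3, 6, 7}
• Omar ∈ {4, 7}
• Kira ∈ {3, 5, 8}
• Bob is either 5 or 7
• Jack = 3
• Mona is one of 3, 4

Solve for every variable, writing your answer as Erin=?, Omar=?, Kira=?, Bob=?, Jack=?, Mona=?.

Jack has just one choice, so Jack = 3. So Erin, Kira, Mona can't be 3.
Mona's domain is down to {4}, so Mona = 4. So Omar can't be 4.
Omar must be 7 (only option left). Eliminate 7 elsewhere: Erin, Bob.
Bob must be 5 (only option left). Remove 5 from Kira.
Erin must be 6 (only option left).
Kira's domain is down to {8}, so Kira = 8.

Erin=6, Omar=7, Kira=8, Bob=5, Jack=3, Mona=4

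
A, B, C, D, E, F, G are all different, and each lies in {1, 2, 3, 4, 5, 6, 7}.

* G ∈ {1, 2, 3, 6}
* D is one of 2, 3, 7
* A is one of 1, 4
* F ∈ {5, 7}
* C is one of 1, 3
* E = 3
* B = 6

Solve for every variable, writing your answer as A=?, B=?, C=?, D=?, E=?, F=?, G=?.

A=4, B=6, C=1, D=7, E=3, F=5, G=2

B has just one choice, so B = 6. Eliminate 6 elsewhere: G.
E's domain is down to {3}, so E = 3. Strike 3 from C, D, G.
C's domain is down to {1}, so C = 1. So A, G can't be 1.
That leaves G = 2. Remove 2 from D.
A's domain is down to {4}, so A = 4.
D must be 7 (only option left). Strike 7 from F.
That leaves F = 5.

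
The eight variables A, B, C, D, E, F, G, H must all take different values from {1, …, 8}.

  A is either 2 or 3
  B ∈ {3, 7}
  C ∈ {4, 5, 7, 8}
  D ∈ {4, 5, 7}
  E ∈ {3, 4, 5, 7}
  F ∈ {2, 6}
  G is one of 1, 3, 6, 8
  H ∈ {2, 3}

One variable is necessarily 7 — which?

B

The 8 variables draw from only 8 values {1, 2, 3, 4, 5, 6, 7, 8}, so each is used; only G can be 1, hence G = 1.
The 7 still-open variables draw from only 7 values {2, 3, 4, 5, 6, 7, 8}, so each is used; only F can be 6, hence F = 6.
Among the 6 still-open variables, 8 fits only C (and all 6 values in {2, 3, 4, 5, 7, 8} must be used), so C = 8.
The 2 variables A and H are confined to {2, 3}, which locks those values in; drop them from B, E.
So 7 goes to B.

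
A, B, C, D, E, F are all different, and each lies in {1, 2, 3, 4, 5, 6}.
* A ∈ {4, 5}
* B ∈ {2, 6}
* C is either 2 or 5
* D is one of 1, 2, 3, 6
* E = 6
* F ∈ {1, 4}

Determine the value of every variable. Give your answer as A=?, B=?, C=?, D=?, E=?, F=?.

A=4, B=2, C=5, D=3, E=6, F=1

E has just one choice, so E = 6. Strike 6 from B, D.
B has just one choice, so B = 2. Remove 2 from C, D.
C's domain is down to {5}, so C = 5. Eliminate 5 elsewhere: A.
A has just one choice, so A = 4. Strike 4 from F.
That leaves F = 1. Strike 1 from D.
That leaves D = 3.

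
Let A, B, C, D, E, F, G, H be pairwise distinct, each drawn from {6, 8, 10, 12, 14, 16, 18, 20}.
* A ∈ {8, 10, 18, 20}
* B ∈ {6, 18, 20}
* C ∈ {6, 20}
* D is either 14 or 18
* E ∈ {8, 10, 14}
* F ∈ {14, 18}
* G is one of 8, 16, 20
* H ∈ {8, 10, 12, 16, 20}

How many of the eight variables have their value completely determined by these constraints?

2

The 8 variables together cover exactly {6, 8, 10, 12, 14, 16, 18, 20} — 8 values for 8 variables — and 12 appears only in H's list, so H = 12.
The 7 still-open variables together cover exactly {6, 8, 10, 14, 16, 18, 20} — 7 values for 7 variables — and 16 appears only in G's list, so G = 16.
D and F share exactly the 2 values {14, 18}; by pigeonhole those values go to them, so strike 14, 18 from A, B, E.
B and C between them cover only {6, 20} — a naked pair. Remove those values from A.
Determined: G=16, H=12. The other variables each still have more than one consistent value. That makes 2.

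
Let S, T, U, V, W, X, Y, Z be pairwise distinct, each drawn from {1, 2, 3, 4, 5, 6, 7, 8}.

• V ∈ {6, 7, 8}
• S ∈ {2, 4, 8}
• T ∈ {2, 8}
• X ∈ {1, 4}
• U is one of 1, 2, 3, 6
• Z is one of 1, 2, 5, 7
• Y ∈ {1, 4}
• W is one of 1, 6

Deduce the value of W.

The 8 variables draw from only 8 values {1, 2, 3, 4, 5, 6, 7, 8}, so each is used; only U can be 3, hence U = 3.
The 7 still-open variables draw from only 7 values {1, 2, 4, 5, 6, 7, 8}, so each is used; only Z can be 5, hence Z = 5.
The 6 still-open variables draw from only 6 values {1, 2, 4, 6, 7, 8}, so each is used; only V can be 7, hence V = 7.
Among the 5 still-open variables, 6 fits only W (and all 5 values in {1, 2, 4, 6, 8} must be used), so W = 6.

6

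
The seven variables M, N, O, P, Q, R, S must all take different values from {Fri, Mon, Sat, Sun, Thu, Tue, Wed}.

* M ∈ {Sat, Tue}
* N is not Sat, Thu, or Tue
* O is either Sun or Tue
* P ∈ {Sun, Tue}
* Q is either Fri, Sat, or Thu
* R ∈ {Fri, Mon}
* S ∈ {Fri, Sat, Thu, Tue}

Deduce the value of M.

Sat

The 7 variables together cover exactly {Fri, Mon, Sat, Sun, Thu, Tue, Wed} — 7 values for 7 variables — and Wed appears only in N's list, so N = Wed.
The 6 still-open variables together cover exactly {Fri, Mon, Sat, Sun, Thu, Tue} — 6 values for 6 variables — and Mon appears only in R's list, so R = Mon.
O and P between them cover only {Sun, Tue} — a naked pair. Remove those values from M, S.
So M = Sat.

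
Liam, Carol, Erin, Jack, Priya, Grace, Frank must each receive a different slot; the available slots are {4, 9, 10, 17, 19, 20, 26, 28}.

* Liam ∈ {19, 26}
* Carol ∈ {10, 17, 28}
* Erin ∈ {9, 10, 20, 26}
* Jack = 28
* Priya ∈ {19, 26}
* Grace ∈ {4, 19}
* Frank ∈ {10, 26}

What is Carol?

Jack must be 28 (only option left). Remove 28 from Carol.
The 2 variables Liam and Priya are confined to {19, 26}, which locks those values in; drop them from Erin, Grace, Frank.
Grace has just one choice, so Grace = 4.
That leaves Frank = 10. Eliminate 10 elsewhere: Carol, Erin.
So Carol = 17.

17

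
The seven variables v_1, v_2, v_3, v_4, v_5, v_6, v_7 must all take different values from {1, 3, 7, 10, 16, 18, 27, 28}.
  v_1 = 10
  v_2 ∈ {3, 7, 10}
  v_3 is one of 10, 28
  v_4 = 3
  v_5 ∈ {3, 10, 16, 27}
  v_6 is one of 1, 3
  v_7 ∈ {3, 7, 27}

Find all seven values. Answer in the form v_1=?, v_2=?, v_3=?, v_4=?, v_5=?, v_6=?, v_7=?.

v_1=10, v_2=7, v_3=28, v_4=3, v_5=16, v_6=1, v_7=27

v_1's domain is down to {10}, so v_1 = 10. Strike 10 from v_2, v_3, v_5.
That leaves v_3 = 28.
That leaves v_4 = 3. So v_2, v_5, v_6, v_7 can't be 3.
v_6 has just one choice, so v_6 = 1.
v_2 has just one choice, so v_2 = 7. Remove 7 from v_7.
v_7 must be 27 (only option left). Remove 27 from v_5.
v_5's domain is down to {16}, so v_5 = 16.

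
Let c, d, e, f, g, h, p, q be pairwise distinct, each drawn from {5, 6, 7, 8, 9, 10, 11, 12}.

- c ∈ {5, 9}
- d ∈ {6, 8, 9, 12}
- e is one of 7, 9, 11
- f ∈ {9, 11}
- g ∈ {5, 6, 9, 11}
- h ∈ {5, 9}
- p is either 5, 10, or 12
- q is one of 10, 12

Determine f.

11

The 8 variables draw from only 8 values {5, 6, 7, 8, 9, 10, 11, 12}, so each is used; only e can be 7, hence e = 7.
Among the 7 still-open variables, 8 fits only d (and all 7 values in {5, 6, 8, 9, 10, 11, 12} must be used), so d = 8.
The 6 still-open variables draw from only 6 values {5, 6, 9, 10, 11, 12}, so each is used; only g can be 6, hence g = 6.
Among the 5 still-open variables, 11 fits only f (and all 5 values in {5, 9, 10, 11, 12} must be used), so f = 11.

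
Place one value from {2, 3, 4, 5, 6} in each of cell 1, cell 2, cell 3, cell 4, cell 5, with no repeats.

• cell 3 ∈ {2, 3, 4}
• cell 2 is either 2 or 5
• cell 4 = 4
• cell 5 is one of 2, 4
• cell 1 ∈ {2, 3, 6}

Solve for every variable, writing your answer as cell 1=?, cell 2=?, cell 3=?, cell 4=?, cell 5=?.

cell 4 must be 4 (only option left). Remove 4 from cell 3, cell 5.
That leaves cell 5 = 2. So cell 1, cell 2, cell 3 can't be 2.
cell 2 has just one choice, so cell 2 = 5.
cell 3 has just one choice, so cell 3 = 3. So cell 1 can't be 3.
cell 1 has just one choice, so cell 1 = 6.

cell 1=6, cell 2=5, cell 3=3, cell 4=4, cell 5=2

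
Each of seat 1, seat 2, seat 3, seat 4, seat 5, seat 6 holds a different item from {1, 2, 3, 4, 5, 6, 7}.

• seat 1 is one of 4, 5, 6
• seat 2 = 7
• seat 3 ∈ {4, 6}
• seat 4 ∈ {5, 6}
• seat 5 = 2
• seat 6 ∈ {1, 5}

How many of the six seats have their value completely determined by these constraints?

3

seat 2 has just one choice, so seat 2 = 7.
seat 5's domain is down to {2}, so seat 5 = 2.
The 4 still-open variables together cover exactly {1, 4, 5, 6} — 4 values for 4 variables — and 1 appears only in seat 6's list, so seat 6 = 1.
Determined: seat 2=7, seat 5=2, seat 6=1. The other seats each still have more than one consistent value. That makes 3.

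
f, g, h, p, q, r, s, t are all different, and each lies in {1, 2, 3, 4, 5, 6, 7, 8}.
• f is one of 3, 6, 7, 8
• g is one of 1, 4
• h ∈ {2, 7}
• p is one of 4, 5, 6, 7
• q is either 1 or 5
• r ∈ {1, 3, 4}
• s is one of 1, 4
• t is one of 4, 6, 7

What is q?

Among the 8 variables, 2 fits only h (and all 8 values in {1, 2, 3, 4, 5, 6, 7, 8} must be used), so h = 2.
Among the 7 still-open variables, 8 fits only f (and all 7 values in {1, 3, 4, 5, 6, 7, 8} must be used), so f = 8.
Among the 6 still-open variables, 3 fits only r (and all 6 values in {1, 3, 4, 5, 6, 7} must be used), so r = 3.
g and s between them cover only {1, 4} — a naked pair. Remove those values from p, q, t.
So q = 5.

5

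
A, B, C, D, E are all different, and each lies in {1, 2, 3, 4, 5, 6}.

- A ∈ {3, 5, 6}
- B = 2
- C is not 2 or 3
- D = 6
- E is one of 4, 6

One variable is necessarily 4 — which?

B's domain is down to {2}, so B = 2.
That leaves D = 6. Eliminate 6 elsewhere: A, C, E.
So 4 goes to E.

E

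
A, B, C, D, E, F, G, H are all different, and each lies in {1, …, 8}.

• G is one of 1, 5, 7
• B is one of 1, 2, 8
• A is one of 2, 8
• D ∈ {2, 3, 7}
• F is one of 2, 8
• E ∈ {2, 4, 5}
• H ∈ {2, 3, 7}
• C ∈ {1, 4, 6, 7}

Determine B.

1

The 8 variables together cover exactly {1, 2, 3, 4, 5, 6, 7, 8} — 8 values for 8 variables — and 6 appears only in C's list, so C = 6.
Among the 7 still-open variables, 4 fits only E (and all 7 values in {1, 2, 3, 4, 5, 7, 8} must be used), so E = 4.
Among the 6 still-open variables, 5 fits only G (and all 6 values in {1, 2, 3, 5, 7, 8} must be used), so G = 5.
The 5 still-open variables draw from only 5 values {1, 2, 3, 7, 8}, so each is used; only B can be 1, hence B = 1.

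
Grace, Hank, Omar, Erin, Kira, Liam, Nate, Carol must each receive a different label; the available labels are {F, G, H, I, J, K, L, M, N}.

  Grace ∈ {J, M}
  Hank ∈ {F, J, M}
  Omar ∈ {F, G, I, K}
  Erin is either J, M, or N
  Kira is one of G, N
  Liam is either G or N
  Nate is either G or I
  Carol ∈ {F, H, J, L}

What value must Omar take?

Kira and Liam between them cover only {G, N} — a naked pair. Remove those values from Omar, Erin, Nate.
Nate has just one choice, so Nate = I. Eliminate I elsewhere: Omar.
The 2 variables Grace and Erin are confined to {J, M}, which locks those values in; drop them from Hank, Carol.
Hank must be F (only option left). Strike F from Omar, Carol.
So Omar = K.

K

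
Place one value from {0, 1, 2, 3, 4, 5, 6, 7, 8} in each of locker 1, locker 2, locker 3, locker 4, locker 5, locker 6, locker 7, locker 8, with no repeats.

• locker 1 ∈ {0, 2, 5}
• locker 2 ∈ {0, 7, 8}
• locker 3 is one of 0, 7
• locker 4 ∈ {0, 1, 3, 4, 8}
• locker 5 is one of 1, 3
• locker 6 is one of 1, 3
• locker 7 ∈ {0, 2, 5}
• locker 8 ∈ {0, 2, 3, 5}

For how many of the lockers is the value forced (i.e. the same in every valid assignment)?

3

The 8 variables draw from only 8 values {0, 1, 2, 3, 4, 5, 7, 8}, so each is used; only locker 4 can be 4, hence locker 4 = 4.
Among the 7 still-open variables, 8 fits only locker 2 (and all 7 values in {0, 1, 2, 3, 5, 7, 8} must be used), so locker 2 = 8.
The 6 still-open variables together cover exactly {0, 1, 2, 3, 5, 7} — 6 values for 6 variables — and 7 appears only in locker 3's list, so locker 3 = 7.
locker 5 and locker 6 between them cover only {1, 3} — a naked pair. Remove those values from locker 8.
Determined: locker 2=8, locker 3=7, locker 4=4. The other lockers each still have more than one consistent value. That makes 3.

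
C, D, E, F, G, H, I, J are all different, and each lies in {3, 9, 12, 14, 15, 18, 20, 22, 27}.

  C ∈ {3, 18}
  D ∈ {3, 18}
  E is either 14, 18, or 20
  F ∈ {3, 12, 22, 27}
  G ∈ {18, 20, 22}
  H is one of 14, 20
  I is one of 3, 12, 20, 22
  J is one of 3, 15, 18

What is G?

22

The 8 variables together cover exactly {3, 12, 14, 15, 18, 20, 22, 27} — 8 values for 8 variables — and 15 appears only in J's list, so J = 15.
The 7 still-open variables draw from only 7 values {3, 12, 14, 18, 20, 22, 27}, so each is used; only F can be 27, hence F = 27.
Among the 6 still-open variables, 12 fits only I (and all 6 values in {3, 12, 14, 18, 20, 22} must be used), so I = 12.
The 5 still-open variables together cover exactly {3, 14, 18, 20, 22} — 5 values for 5 variables — and 22 appears only in G's list, so G = 22.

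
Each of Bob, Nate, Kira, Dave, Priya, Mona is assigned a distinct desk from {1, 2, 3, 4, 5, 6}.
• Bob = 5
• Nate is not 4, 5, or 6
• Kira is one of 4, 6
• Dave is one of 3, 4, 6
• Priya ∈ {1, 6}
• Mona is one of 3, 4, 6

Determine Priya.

1

Bob must be 5 (only option left).
The 5 still-open variables draw from only 5 values {1, 2, 3, 4, 6}, so each is used; only Nate can be 2, hence Nate = 2.
Among the 4 still-open variables, 1 fits only Priya (and all 4 values in {1, 3, 4, 6} must be used), so Priya = 1.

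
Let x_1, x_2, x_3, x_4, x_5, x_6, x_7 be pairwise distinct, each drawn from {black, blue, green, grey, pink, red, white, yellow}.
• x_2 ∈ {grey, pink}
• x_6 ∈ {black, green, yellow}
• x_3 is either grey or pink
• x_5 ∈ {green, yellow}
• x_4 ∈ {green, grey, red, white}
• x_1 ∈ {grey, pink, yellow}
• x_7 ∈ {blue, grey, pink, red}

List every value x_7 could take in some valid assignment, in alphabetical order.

The 2 variables x_2 and x_3 are confined to {grey, pink}, which locks those values in; drop them from x_1, x_4, x_7.
x_1's domain is down to {yellow}, so x_1 = yellow. Remove yellow from x_5, x_6.
That leaves x_5 = green. Remove green from x_4, x_6.
x_6's domain is down to {black}, so x_6 = black.
No further eliminations apply; x_7 can still be any of blue, red.

blue, red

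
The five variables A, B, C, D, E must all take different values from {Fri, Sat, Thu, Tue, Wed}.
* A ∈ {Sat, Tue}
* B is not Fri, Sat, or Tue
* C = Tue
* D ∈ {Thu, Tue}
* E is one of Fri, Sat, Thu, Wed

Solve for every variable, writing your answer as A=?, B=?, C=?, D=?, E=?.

C's domain is down to {Tue}, so C = Tue. Strike Tue from A, D.
That leaves D = Thu. So B, E can't be Thu.
That leaves A = Sat. Strike Sat from E.
B has just one choice, so B = Wed. Strike Wed from E.
E has just one choice, so E = Fri.

A=Sat, B=Wed, C=Tue, D=Thu, E=Fri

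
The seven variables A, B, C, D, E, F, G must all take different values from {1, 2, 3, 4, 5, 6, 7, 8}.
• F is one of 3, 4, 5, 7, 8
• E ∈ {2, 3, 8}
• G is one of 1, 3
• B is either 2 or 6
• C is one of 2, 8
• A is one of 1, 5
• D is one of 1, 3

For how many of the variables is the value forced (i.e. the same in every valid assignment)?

D and G between them cover only {1, 3} — a naked pair. Remove those values from A, E, F.
A must be 5 (only option left). So F can't be 5.
C and E share exactly the 2 values {2, 8}; by pigeonhole those values go to them, so strike 2, 8 from B, F.
B's domain is down to {6}, so B = 6.
Determined: A=5, B=6. The other variables each still have more than one consistent value. That makes 2.

2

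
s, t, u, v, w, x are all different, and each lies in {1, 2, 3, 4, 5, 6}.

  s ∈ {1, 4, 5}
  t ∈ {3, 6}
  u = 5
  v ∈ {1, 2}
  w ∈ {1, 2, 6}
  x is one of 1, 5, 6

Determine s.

u has just one choice, so u = 5. Eliminate 5 elsewhere: s, x.
The 5 still-open variables draw from only 5 values {1, 2, 3, 4, 6}, so each is used; only t can be 3, hence t = 3.
The 4 still-open variables draw from only 4 values {1, 2, 4, 6}, so each is used; only s can be 4, hence s = 4.

4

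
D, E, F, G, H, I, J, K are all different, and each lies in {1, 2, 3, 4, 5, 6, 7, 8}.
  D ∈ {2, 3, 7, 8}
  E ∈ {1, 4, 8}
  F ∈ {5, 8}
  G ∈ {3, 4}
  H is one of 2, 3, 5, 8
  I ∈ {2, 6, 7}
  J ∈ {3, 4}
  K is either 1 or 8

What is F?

Among the 8 variables, 6 fits only I (and all 8 values in {1, 2, 3, 4, 5, 6, 7, 8} must be used), so I = 6.
The 7 still-open variables together cover exactly {1, 2, 3, 4, 5, 7, 8} — 7 values for 7 variables — and 7 appears only in D's list, so D = 7.
The 6 still-open variables draw from only 6 values {1, 2, 3, 4, 5, 8}, so each is used; only H can be 2, hence H = 2.
The 5 still-open variables draw from only 5 values {1, 3, 4, 5, 8}, so each is used; only F can be 5, hence F = 5.

5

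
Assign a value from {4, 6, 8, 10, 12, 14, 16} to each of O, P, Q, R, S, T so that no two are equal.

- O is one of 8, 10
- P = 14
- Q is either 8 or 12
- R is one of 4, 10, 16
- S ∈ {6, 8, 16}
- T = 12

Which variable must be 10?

O

P must be 14 (only option left).
That leaves T = 12. So Q can't be 12.
Q must be 8 (only option left). So O, S can't be 8.
So 10 goes to O.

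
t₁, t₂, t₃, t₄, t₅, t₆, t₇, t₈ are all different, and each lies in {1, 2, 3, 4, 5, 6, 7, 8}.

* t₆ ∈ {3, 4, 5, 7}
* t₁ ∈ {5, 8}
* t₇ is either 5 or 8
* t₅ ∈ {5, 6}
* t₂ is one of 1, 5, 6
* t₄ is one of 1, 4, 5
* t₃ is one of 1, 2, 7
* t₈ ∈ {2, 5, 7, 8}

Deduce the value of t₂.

Among the 8 variables, 3 fits only t₆ (and all 8 values in {1, 2, 3, 4, 5, 6, 7, 8} must be used), so t₆ = 3.
The 7 still-open variables draw from only 7 values {1, 2, 4, 5, 6, 7, 8}, so each is used; only t₄ can be 4, hence t₄ = 4.
The 2 variables t₁ and t₇ are confined to {5, 8}, which locks those values in; drop them from t₂, t₅, t₈.
t₅'s domain is down to {6}, so t₅ = 6. Eliminate 6 elsewhere: t₂.
So t₂ = 1.

1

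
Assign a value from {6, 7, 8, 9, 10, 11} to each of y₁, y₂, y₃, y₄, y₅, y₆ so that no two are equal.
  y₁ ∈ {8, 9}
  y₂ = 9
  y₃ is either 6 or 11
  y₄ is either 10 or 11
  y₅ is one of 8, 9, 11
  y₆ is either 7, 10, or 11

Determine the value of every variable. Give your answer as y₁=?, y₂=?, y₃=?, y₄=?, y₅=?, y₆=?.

y₂ has just one choice, so y₂ = 9. So y₁, y₅ can't be 9.
y₁ has just one choice, so y₁ = 8. Strike 8 from y₅.
y₅'s domain is down to {11}, so y₅ = 11. Remove 11 from y₃, y₄, y₆.
y₃ has just one choice, so y₃ = 6.
y₄'s domain is down to {10}, so y₄ = 10. Strike 10 from y₆.
That leaves y₆ = 7.

y₁=8, y₂=9, y₃=6, y₄=10, y₅=11, y₆=7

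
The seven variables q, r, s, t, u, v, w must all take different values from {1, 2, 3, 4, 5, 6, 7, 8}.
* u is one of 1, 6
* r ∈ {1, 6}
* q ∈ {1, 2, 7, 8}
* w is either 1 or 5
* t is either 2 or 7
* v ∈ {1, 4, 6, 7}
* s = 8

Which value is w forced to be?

5

s must be 8 (only option left). Remove 8 from q.
The 6 still-open variables draw from only 6 values {1, 2, 4, 5, 6, 7}, so each is used; only v can be 4, hence v = 4.
The 5 still-open variables together cover exactly {1, 2, 5, 6, 7} — 5 values for 5 variables — and 5 appears only in w's list, so w = 5.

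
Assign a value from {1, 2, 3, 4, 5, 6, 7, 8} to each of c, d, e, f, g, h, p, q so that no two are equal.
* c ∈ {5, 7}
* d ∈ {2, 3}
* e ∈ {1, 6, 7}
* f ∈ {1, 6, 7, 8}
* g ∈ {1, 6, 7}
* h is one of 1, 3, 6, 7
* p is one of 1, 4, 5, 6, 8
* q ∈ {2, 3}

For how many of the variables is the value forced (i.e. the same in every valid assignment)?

3

Among the 8 variables, 4 fits only p (and all 8 values in {1, 2, 3, 4, 5, 6, 7, 8} must be used), so p = 4.
The 7 still-open variables together cover exactly {1, 2, 3, 5, 6, 7, 8} — 7 values for 7 variables — and 5 appears only in c's list, so c = 5.
Among the 6 still-open variables, 8 fits only f (and all 6 values in {1, 2, 3, 6, 7, 8} must be used), so f = 8.
The 2 variables d and q are confined to {2, 3}, which locks those values in; drop them from h.
Determined: c=5, f=8, p=4. The other variables each still have more than one consistent value. That makes 3.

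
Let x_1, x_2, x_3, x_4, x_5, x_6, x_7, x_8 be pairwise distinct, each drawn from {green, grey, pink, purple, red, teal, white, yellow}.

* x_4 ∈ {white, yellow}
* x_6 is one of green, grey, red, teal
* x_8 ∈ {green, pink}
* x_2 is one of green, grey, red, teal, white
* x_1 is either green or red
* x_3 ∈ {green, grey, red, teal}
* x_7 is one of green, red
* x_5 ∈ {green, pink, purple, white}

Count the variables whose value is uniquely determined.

4

The 8 variables together cover exactly {green, grey, pink, purple, red, teal, white, yellow} — 8 values for 8 variables — and purple appears only in x_5's list, so x_5 = purple.
Among the 7 still-open variables, pink fits only x_8 (and all 7 values in {green, grey, pink, red, teal, white, yellow} must be used), so x_8 = pink.
The 6 still-open variables draw from only 6 values {green, grey, red, teal, white, yellow}, so each is used; only x_4 can be yellow, hence x_4 = yellow.
The 5 still-open variables together cover exactly {green, grey, red, teal, white} — 5 values for 5 variables — and white appears only in x_2's list, so x_2 = white.
The 2 variables x_1 and x_7 are confined to {green, red}, which locks those values in; drop them from x_3, x_6.
Determined: x_2=white, x_4=yellow, x_5=purple, x_8=pink. The other variables each still have more than one consistent value. That makes 4.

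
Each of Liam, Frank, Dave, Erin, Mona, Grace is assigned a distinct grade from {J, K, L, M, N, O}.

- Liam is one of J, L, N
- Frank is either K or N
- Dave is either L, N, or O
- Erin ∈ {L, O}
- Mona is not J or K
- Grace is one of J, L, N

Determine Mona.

M

The 6 variables draw from only 6 values {J, K, L, M, N, O}, so each is used; only Frank can be K, hence Frank = K.
The 5 still-open variables draw from only 5 values {J, L, M, N, O}, so each is used; only Mona can be M, hence Mona = M.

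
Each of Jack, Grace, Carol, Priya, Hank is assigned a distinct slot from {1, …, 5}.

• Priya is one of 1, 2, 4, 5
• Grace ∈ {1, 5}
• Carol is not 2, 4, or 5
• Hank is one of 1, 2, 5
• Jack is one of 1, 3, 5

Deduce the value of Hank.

The 5 variables together cover exactly {1, 2, 3, 4, 5} — 5 values for 5 variables — and 4 appears only in Priya's list, so Priya = 4.
Among the 4 still-open variables, 2 fits only Hank (and all 4 values in {1, 2, 3, 5} must be used), so Hank = 2.

2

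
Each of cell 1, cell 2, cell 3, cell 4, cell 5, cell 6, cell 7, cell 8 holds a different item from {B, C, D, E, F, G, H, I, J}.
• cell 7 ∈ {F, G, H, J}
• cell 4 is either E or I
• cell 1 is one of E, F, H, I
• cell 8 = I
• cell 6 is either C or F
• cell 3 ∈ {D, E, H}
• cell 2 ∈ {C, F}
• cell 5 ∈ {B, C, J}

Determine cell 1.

cell 8's domain is down to {I}, so cell 8 = I. So cell 1, cell 4 can't be I.
That leaves cell 4 = E. Strike E from cell 1, cell 3.
cell 2 and cell 6 between them cover only {C, F} — a naked pair. Remove those values from cell 1, cell 5, cell 7.
So cell 1 = H.

H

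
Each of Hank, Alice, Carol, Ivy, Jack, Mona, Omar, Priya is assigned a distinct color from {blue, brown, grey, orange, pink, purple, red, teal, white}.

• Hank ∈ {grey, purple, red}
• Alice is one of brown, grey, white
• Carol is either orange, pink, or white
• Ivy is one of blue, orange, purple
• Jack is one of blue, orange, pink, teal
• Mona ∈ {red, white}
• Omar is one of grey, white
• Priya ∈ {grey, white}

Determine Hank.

Omar and Priya share exactly the 2 values {grey, white}; by pigeonhole those values go to them, so strike grey, white from Hank, Alice, Carol, Mona.
That leaves Alice = brown.
Mona has just one choice, so Mona = red. Remove red from Hank.
So Hank = purple.

purple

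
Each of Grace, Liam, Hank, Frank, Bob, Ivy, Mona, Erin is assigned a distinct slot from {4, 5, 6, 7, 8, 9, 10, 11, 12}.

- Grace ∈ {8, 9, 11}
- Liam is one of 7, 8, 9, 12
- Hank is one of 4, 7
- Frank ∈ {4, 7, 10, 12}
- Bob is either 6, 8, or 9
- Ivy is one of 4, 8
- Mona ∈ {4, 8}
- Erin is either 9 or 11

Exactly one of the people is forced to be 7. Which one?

Hank

Among the 8 variables, 6 fits only Bob (and all 8 values in {4, 6, 7, 8, 9, 10, 11, 12} must be used), so Bob = 6.
The 7 still-open variables together cover exactly {4, 7, 8, 9, 10, 11, 12} — 7 values for 7 variables — and 10 appears only in Frank's list, so Frank = 10.
The 6 still-open variables together cover exactly {4, 7, 8, 9, 11, 12} — 6 values for 6 variables — and 12 appears only in Liam's list, so Liam = 12.
Among the 5 still-open variables, 7 fits only Hank (and all 5 values in {4, 7, 8, 9, 11} must be used), so Hank = 7.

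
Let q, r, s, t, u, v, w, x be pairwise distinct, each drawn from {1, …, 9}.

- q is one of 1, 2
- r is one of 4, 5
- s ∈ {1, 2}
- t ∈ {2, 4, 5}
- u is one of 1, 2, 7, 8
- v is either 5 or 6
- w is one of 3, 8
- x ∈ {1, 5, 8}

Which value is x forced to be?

8

The 8 variables draw from only 8 values {1, 2, 3, 4, 5, 6, 7, 8}, so each is used; only w can be 3, hence w = 3.
Among the 7 still-open variables, 6 fits only v (and all 7 values in {1, 2, 4, 5, 6, 7, 8} must be used), so v = 6.
The 6 still-open variables together cover exactly {1, 2, 4, 5, 7, 8} — 6 values for 6 variables — and 7 appears only in u's list, so u = 7.
The 5 still-open variables draw from only 5 values {1, 2, 4, 5, 8}, so each is used; only x can be 8, hence x = 8.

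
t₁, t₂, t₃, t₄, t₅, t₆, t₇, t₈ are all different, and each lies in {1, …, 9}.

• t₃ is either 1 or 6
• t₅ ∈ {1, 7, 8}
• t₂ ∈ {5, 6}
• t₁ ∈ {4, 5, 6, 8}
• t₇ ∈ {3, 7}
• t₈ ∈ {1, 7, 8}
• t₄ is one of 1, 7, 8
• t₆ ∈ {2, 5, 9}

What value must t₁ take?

4

t₄, t₅, t₈ share exactly the 3 values {1, 7, 8}; by pigeonhole those values go to them, so strike 1, 7, 8 from t₁, t₃, t₇.
t₃ must be 6 (only option left). Strike 6 from t₁, t₂.
t₇ must be 3 (only option left).
t₂ has just one choice, so t₂ = 5. Strike 5 from t₁, t₆.
So t₁ = 4.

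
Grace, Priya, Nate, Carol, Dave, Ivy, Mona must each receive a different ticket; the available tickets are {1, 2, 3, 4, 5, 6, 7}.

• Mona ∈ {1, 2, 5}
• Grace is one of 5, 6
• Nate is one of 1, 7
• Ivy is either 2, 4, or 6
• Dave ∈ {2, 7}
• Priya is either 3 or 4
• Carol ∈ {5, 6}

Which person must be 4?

The 7 variables draw from only 7 values {1, 2, 3, 4, 5, 6, 7}, so each is used; only Priya can be 3, hence Priya = 3.
The 6 still-open variables draw from only 6 values {1, 2, 4, 5, 6, 7}, so each is used; only Ivy can be 4, hence Ivy = 4.

Ivy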